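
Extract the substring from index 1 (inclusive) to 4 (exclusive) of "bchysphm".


Input string: 'bchysphm'
Operation: slice [1:4]
Extract characters: s[1]='c', s[2]='h', s[3]='y'
Result: chy


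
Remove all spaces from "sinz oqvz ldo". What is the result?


Input string: 'sinz oqvz ldo'
Operation: remove all spaces
Words: 'sinz', 'oqvz', 'ldo'
Join without spaces: sinzoqvzldo


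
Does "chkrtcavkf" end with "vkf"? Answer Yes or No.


Input string: 'chkrtcavkf'
Suffix to check: 'vkf'
Last 3 characters of input: 'vkf'
Match: True
Result: Yes


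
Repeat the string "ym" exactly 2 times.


Input string: 'ym'
Operation: repeat 2 times
Concatenation: 'ym' + 'ym'
Result: ymym


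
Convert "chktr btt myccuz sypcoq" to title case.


Input string: 'chktr btt myccuz sypcoq'
Operation: capitalize first letter of each word
Word transformations: 'chktr'->'Chktr', 'btt'->'Btt', 'myccuz'->'Myccuz', 'sypcoq'->'Sypcoq'
Result: Chktr Btt Myccuz Sypcoq


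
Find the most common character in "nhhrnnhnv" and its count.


Input: 'nhhrnnhnv'
Operation: tally each character
Counts: 'h':3, 'n':4, 'r':1, 'v':1
Maximum: 'n' appears 4 times


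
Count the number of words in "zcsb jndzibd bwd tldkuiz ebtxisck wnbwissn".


Input string: 'zcsb jndzibd bwd tldkuiz ebtxisck wnbwissn'
Operation: split by spaces
Words found: 'zcsb', 'jndzibd', 'bwd', 'tldkuiz', 'ebtxisck', 'wnbwissn'
Word count: 6


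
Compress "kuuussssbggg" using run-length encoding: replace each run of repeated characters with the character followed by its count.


Input: 'kuuussssbggg'
Operation: identify consecutive runs
Runs: 'k' -> k1, 'uuu' -> u3, 'ssss' -> s4, 'b' -> b1, 'ggg' -> g3
Encoded: k1u3s4b1g3


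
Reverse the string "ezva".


Input string: 'ezva'
Operation: reverse character order
Original order: 'e' -> 'z' -> 'v' -> 'a'
Reversed order: 'a' -> 'v' -> 'z' -> 'e'
Result: avze


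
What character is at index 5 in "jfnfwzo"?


Input string: 'jfnfwzo'
Operation: get character at index 5
Index mapping: s[0]='j', s[1]='f', s[2]='n', s[3]='f', s[4]='w', s[5]='z'
Result: 'z'


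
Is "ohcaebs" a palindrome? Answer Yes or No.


Input string: 'ohcaebs'
Reversed: 'sbeacho'
Compare pairs: s[0]='o' vs s[6]='s' (mismatch), s[1]='h' vs s[5]='b' (mismatch), s[2]='c' vs s[4]='e' (mismatch)
Palindrome: No


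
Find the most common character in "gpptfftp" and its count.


Input: 'gpptfftp'
Operation: tally each character
Counts: 'f':2, 'g':1, 'p':3, 't':2
Maximum: 'p' appears 3 times


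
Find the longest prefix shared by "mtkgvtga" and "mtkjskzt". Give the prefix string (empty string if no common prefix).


String 1: 'mtkgvtga'
String 2: 'mtkjskzt'
Compare position by position:
pos 0: 'm' vs 'm' match
pos 1: 't' vs 't' match
pos 2: 'k' vs 'k' match
pos 3: 'g' vs 'j' differ -> stop
Longest common prefix: "mtk" (length 3)


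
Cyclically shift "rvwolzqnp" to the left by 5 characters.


Input: 'rvwolzqnp', shift = 5
Operation: split at index 5 and swap parts
Front part s[0:5] = 'rvwol'
Back part s[5:] = 'zqnp'
Rotated = back + front = 'zqnp' + 'rvwol'
Result: zqnprvwol


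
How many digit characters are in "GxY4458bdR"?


Input string: 'GxY4458bdR'
Operation: count digit characters (0-9)
Scan: 'G', 'x', 'Y', '4'(digit), '4'(digit), '5'(digit), '8'(digit), 'b', 'd', 'R'
Digits found: 4
Result: 4


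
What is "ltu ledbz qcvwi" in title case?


Input string: 'ltu ledbz qcvwi'
Operation: capitalize first letter of each word
Word transformations: 'ltu'->'Ltu', 'ledbz'->'Ledbz', 'qcvwi'->'Qcvwi'
Result: Ltu Ledbz Qcvwi


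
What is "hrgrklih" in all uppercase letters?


Input string: 'hrgrklih'
Operation: convert each letter to uppercase
Mapping: 'h'->'H', 'r'->'R', 'g'->'G', 'r'->'R', 'k'->'K', 'l'->'L', 'i'->'I', 'h'->'H'
Result: HRGRKLIH


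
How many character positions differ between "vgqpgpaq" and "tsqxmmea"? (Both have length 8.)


String 1: 'vgqpgpaq'
String 2: 'tsqxmmea'
Compare each position: pos 0: 'v'!='t', pos 1: 'g'!='s', pos 2: 'q'=='q', pos 3: 'p'!='x', pos 4: 'g'!='m', pos 5: 'p'!='m', pos 6: 'a'!='e', pos 7: 'q'!='a'
Differing positions: 7
Hamming distance: 7


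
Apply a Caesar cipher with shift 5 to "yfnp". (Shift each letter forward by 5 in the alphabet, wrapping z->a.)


Input: 'yfnp', shift = 5
Operation: for each letter, (position + 5) mod 26
Mapping: 'y'(24+5=29, 29 mod 26=3)->'d', 'f'(5+5=10)->'k', 'n'(13+5=18)->'s', 'p'(15+5=20)->'u'
Result: dksu


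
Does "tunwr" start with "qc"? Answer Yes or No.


Input string: 'tunwr'
Prefix to check: 'qc'
First 2 characters of input: 'tu'
Match: False
Result: No


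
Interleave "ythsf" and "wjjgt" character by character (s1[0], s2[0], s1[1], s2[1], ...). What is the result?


String 1: 'ythsf'
String 2: 'wjjgt'
Operation: alternate characters
Pairs: 'y'+'w', 't'+'j', 'h'+'j', 's'+'g', 'f'+'t'
Result: ywtjhjsgft


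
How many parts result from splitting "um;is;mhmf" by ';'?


Input string: 'um;is;mhmf'
Delimiter: ';'
Split result: 'um', 'is', 'mhmf'
Number of parts: 3


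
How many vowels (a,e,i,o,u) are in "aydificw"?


Input string: 'aydificw'
Operation: count vowels (a, e, i, o, u)
Scan: s[0]='a' (vowel), s[1]='y', s[2]='d', s[3]='i' (vowel), s[4]='f', s[5]='i' (vowel), s[6]='c', s[7]='w'
Vowels found: 3
Result: 3


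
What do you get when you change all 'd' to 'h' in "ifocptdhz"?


Input string: 'ifocptdhz'
Operation: replace 'd' with 'h'
Positions of 'd': 6
After replacement: ifocpthhz


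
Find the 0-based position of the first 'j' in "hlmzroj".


Input string: 'hlmzroj'
Target: 'j'
Scanning left to right: s[0]='h', s[1]='l', s[2]='m', s[3]='z', s[4]='r', s[5]='o', s[6]='j'
First match at index: 6


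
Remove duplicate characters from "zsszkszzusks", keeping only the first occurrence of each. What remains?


Input: 'zsszkszzusks'
Operation: keep first occurrence of each character
Scan: s[0]='z' new -> keep; s[1]='s' new -> keep; s[2]='s' seen -> skip; s[3]='z' seen -> skip; s[4]='k' new -> keep; s[5]='s' seen -> skip; s[6]='z' seen -> skip; s[7]='z' seen -> skip; s[8]='u' new -> keep; s[9]='s' seen -> skip; s[10]='k' seen -> skip; s[11]='s' seen -> skip
Result: zsku


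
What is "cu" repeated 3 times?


Input string: 'cu'
Operation: repeat 3 times
Concatenation: 'cu' + 'cu' + 'cu'
Result: cucucu


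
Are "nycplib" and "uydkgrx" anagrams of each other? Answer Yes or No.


String 1: 'nycplib' -> sorted: 'bcilnpy'
String 2: 'uydkgrx' -> sorted: 'dgkruxy'
Compare sorted forms: 'bcilnpy' != 'dgkruxy'
Anagram: No


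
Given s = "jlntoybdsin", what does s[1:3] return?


Input string: 'jlntoybdsin'
Operation: slice [1:3]
Extract characters: s[1]='l', s[2]='n'
Result: ln


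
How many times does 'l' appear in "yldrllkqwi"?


Input string: 'yldrllkqwi'
Target character: 'l'
Scan each position: s[1]='l', s[4]='l', s[5]='l'
Matches found at indices: 1, 4, 5
Total: 3


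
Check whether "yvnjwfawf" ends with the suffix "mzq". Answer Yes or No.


Input string: 'yvnjwfawf'
Suffix to check: 'mzq'
Last 3 characters of input: 'awf'
Match: False
Result: No


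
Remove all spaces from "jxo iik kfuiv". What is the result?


Input string: 'jxo iik kfuiv'
Operation: remove all spaces
Words: 'jxo', 'iik', 'kfuiv'
Join without spaces: jxoiikkfuiv


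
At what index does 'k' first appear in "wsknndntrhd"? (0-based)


Input string: 'wsknndntrhd'
Target: 'k'
Scanning left to right: s[0]='w', s[1]='s', s[2]='k'
First match at index: 2


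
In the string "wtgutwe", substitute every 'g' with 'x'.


Input string: 'wtgutwe'
Operation: replace 'g' with 'x'
Positions of 'g': 2
After replacement: wtxutwe


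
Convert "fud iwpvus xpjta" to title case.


Input string: 'fud iwpvus xpjta'
Operation: capitalize first letter of each word
Word transformations: 'fud'->'Fud', 'iwpvus'->'Iwpvus', 'xpjta'->'Xpjta'
Result: Fud Iwpvus Xpjta


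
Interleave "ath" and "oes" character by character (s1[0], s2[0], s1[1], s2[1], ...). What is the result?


String 1: 'ath'
String 2: 'oes'
Operation: alternate characters
Pairs: 'a'+'o', 't'+'e', 'h'+'s'
Result: aotehs


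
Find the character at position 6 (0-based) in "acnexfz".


Input string: 'acnexfz'
Operation: get character at index 6
Index mapping: s[0]='a', s[1]='c', s[2]='n', s[3]='e', s[4]='x', s[5]='f', s[6]='z'
Result: 'z'


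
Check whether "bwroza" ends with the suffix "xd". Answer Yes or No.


Input string: 'bwroza'
Suffix to check: 'xd'
Last 2 characters of input: 'za'
Match: False
Result: No


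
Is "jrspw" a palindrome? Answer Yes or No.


Input string: 'jrspw'
Reversed: 'wpsrj'
Compare pairs: s[0]='j' vs s[4]='w' (mismatch), s[1]='r' vs s[3]='p' (mismatch)
Palindrome: No


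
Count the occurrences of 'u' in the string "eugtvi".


Input string: 'eugtvi'
Target character: 'u'
Scan each position: s[1]='u'
Matches found at indices: 1
Total: 1


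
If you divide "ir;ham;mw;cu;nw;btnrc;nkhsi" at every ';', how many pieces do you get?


Input string: 'ir;ham;mw;cu;nw;btnrc;nkhsi'
Delimiter: ';'
Split result: 'ir', 'ham', 'mw', 'cu', 'nw', 'btnrc', 'nkhsi'
Number of parts: 7


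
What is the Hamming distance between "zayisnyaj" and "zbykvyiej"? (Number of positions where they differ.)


String 1: 'zayisnyaj'
String 2: 'zbykvyiej'
Compare each position: pos 0: 'z'=='z', pos 1: 'a'!='b', pos 2: 'y'=='y', pos 3: 'i'!='k', pos 4: 's'!='v', pos 5: 'n'!='y', pos 6: 'y'!='i', pos 7: 'a'!='e', pos 8: 'j'=='j'
Differing positions: 6
Hamming distance: 6


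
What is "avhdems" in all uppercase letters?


Input string: 'avhdems'
Operation: convert each letter to uppercase
Mapping: 'a'->'A', 'v'->'V', 'h'->'H', 'd'->'D', 'e'->'E', 'm'->'M', 's'->'S'
Result: AVHDEMS


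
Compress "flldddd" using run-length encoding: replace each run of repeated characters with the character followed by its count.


Input: 'flldddd'
Operation: identify consecutive runs
Runs: 'f' -> f1, 'll' -> l2, 'dddd' -> d4
Encoded: f1l2d4


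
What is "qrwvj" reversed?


Input string: 'qrwvj'
Operation: reverse character order
Original order: 'q' -> 'r' -> 'w' -> 'v' -> 'j'
Reversed order: 'j' -> 'v' -> 'w' -> 'r' -> 'q'
Result: jvwrq


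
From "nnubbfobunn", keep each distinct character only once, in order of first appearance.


Input: 'nnubbfobunn'
Operation: keep first occurrence of each character
Scan: s[0]='n' new -> keep; s[1]='n' seen -> skip; s[2]='u' new -> keep; s[3]='b' new -> keep; s[4]='b' seen -> skip; s[5]='f' new -> keep; s[6]='o' new -> keep; s[7]='b' seen -> skip; s[8]='u' seen -> skip; s[9]='n' seen -> skip; s[10]='n' seen -> skip
Result: nubfo


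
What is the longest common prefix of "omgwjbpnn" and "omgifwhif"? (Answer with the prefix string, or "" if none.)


String 1: 'omgwjbpnn'
String 2: 'omgifwhif'
Compare position by position:
pos 0: 'o' vs 'o' match
pos 1: 'm' vs 'm' match
pos 2: 'g' vs 'g' match
pos 3: 'w' vs 'i' differ -> stop
Longest common prefix: "omg" (length 3)


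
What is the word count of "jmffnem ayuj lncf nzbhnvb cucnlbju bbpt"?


Input string: 'jmffnem ayuj lncf nzbhnvb cucnlbju bbpt'
Operation: split by spaces
Words found: 'jmffnem', 'ayuj', 'lncf', 'nzbhnvb', 'cucnlbju', 'bbpt'
Word count: 6


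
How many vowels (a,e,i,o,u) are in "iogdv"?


Input string: 'iogdv'
Operation: count vowels (a, e, i, o, u)
Scan: s[0]='i' (vowel), s[1]='o' (vowel), s[2]='g', s[3]='d', s[4]='v'
Vowels found: 2
Result: 2


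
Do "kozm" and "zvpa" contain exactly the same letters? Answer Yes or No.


String 1: 'kozm' -> sorted: 'kmoz'
String 2: 'zvpa' -> sorted: 'apvz'
Compare sorted forms: 'kmoz' != 'apvz'
Anagram: No


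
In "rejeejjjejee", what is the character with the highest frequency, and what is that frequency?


Input: 'rejeejjjejee'
Operation: tally each character
Counts: 'e':6, 'j':5, 'r':1
Maximum: 'e' appears 6 times


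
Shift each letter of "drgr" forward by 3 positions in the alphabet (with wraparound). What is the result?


Input: 'drgr', shift = 3
Operation: for each letter, (position + 3) mod 26
Mapping: 'd'(3+3=6)->'g', 'r'(17+3=20)->'u', 'g'(6+3=9)->'j', 'r'(17+3=20)->'u'
Result: guju


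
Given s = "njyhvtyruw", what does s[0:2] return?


Input string: 'njyhvtyruw'
Operation: slice [0:2]
Extract characters: s[0]='n', s[1]='j'
Result: nj


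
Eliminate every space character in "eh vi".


Input string: 'eh vi'
Operation: remove all spaces
Words: 'eh', 'vi'
Join without spaces: ehvi


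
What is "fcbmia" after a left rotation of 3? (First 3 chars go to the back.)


Input: 'fcbmia', shift = 3
Operation: split at index 3 and swap parts
Front part s[0:3] = 'fcb'
Back part s[3:] = 'mia'
Rotated = back + front = 'mia' + 'fcb'
Result: miafcb


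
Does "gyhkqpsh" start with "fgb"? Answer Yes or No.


Input string: 'gyhkqpsh'
Prefix to check: 'fgb'
First 3 characters of input: 'gyh'
Match: False
Result: No


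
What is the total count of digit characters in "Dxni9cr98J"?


Input string: 'Dxni9cr98J'
Operation: count digit characters (0-9)
Scan: 'D', 'x', 'n', 'i', '9'(digit), 'c', 'r', '9'(digit), '8'(digit), 'J'
Digits found: 3
Result: 3


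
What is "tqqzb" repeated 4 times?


Input string: 'tqqzb'
Operation: repeat 4 times
Concatenation: 'tqqzb' + 'tqqzb' + 'tqqzb' + 'tqqzb'
Result: tqqzbtqqzbtqqzbtqqzb


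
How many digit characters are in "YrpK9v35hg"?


Input string: 'YrpK9v35hg'
Operation: count digit characters (0-9)
Scan: 'Y', 'r', 'p', 'K', '9'(digit), 'v', '3'(digit), '5'(digit), 'h', 'g'
Digits found: 3
Result: 3


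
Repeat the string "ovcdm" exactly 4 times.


Input string: 'ovcdm'
Operation: repeat 4 times
Concatenation: 'ovcdm' + 'ovcdm' + 'ovcdm' + 'ovcdm'
Result: ovcdmovcdmovcdmovcdm


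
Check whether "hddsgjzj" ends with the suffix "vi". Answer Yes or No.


Input string: 'hddsgjzj'
Suffix to check: 'vi'
Last 2 characters of input: 'zj'
Match: False
Result: No


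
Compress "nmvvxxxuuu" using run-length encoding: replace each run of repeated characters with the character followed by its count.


Input: 'nmvvxxxuuu'
Operation: identify consecutive runs
Runs: 'n' -> n1, 'm' -> m1, 'vv' -> v2, 'xxx' -> x3, 'uuu' -> u3
Encoded: n1m1v2x3u3


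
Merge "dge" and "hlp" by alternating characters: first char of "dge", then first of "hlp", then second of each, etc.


String 1: 'dge'
String 2: 'hlp'
Operation: alternate characters
Pairs: 'd'+'h', 'g'+'l', 'e'+'p'
Result: dhglep


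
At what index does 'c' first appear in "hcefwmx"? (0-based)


Input string: 'hcefwmx'
Target: 'c'
Scanning left to right: s[0]='h', s[1]='c'
First match at index: 1


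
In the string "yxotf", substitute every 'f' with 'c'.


Input string: 'yxotf'
Operation: replace 'f' with 'c'
Positions of 'f': 4
After replacement: yxotc


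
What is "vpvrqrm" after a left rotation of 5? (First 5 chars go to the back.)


Input: 'vpvrqrm', shift = 5
Operation: split at index 5 and swap parts
Front part s[0:5] = 'vpvrq'
Back part s[5:] = 'rm'
Rotated = back + front = 'rm' + 'vpvrq'
Result: rmvpvrq


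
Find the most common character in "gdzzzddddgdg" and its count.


Input: 'gdzzzddddgdg'
Operation: tally each character
Counts: 'd':6, 'g':3, 'z':3
Maximum: 'd' appears 6 times


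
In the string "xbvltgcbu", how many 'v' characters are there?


Input string: 'xbvltgcbu'
Target character: 'v'
Scan each position: s[2]='v'
Matches found at indices: 2
Total: 1


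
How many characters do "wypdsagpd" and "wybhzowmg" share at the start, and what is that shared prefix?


String 1: 'wypdsagpd'
String 2: 'wybhzowmg'
Compare position by position:
pos 0: 'w' vs 'w' match
pos 1: 'y' vs 'y' match
pos 2: 'p' vs 'b' differ -> stop
Longest common prefix: "wy" (length 2)


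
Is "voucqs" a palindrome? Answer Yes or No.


Input string: 'voucqs'
Reversed: 'sqcuov'
Compare pairs: s[0]='v' vs s[5]='s' (mismatch), s[1]='o' vs s[4]='q' (mismatch), s[2]='u' vs s[3]='c' (mismatch)
Palindrome: No


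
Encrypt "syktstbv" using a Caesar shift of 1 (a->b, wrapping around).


Input: 'syktstbv', shift = 1
Operation: for each letter, (position + 1) mod 26
Mapping: 's'(18+1=19)->'t', 'y'(24+1=25)->'z', 'k'(10+1=11)->'l', 't'(19+1=20)->'u', 's'(18+1=19)->'t', 't'(19+1=20)->'u', 'b'(1+1=2)->'c', 'v'(21+1=22)->'w'
Result: tzlutucw


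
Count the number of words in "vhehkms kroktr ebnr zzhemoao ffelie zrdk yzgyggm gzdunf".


Input string: 'vhehkms kroktr ebnr zzhemoao ffelie zrdk yzgyggm gzdunf'
Operation: split by spaces
Words found: 'vhehkms', 'kroktr', 'ebnr', 'zzhemoao', 'ffelie', 'zrdk', 'yzgyggm', 'gzdunf'
Word count: 8


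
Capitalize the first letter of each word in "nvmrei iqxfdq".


Input string: 'nvmrei iqxfdq'
Operation: capitalize first letter of each word
Word transformations: 'nvmrei'->'Nvmrei', 'iqxfdq'->'Iqxfdq'
Result: Nvmrei Iqxfdq


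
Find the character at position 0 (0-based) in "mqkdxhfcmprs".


Input string: 'mqkdxhfcmprs'
Operation: get character at index 0
Index mapping: s[0]='m'
Result: 'm'


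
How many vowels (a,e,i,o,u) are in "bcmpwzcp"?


Input string: 'bcmpwzcp'
Operation: count vowels (a, e, i, o, u)
Scan: s[0]='b', s[1]='c', s[2]='m', s[3]='p', s[4]='w', s[5]='z', s[6]='c', s[7]='p'
Vowels found: 0
Result: 0


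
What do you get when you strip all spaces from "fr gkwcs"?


Input string: 'fr gkwcs'
Operation: remove all spaces
Words: 'fr', 'gkwcs'
Join without spaces: frgkwcs


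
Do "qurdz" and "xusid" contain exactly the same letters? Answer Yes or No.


String 1: 'qurdz' -> sorted: 'dqruz'
String 2: 'xusid' -> sorted: 'disux'
Compare sorted forms: 'dqruz' != 'disux'
Anagram: No


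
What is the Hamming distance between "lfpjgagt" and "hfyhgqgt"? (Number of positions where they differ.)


String 1: 'lfpjgagt'
String 2: 'hfyhgqgt'
Compare each position: pos 0: 'l'!='h', pos 1: 'f'=='f', pos 2: 'p'!='y', pos 3: 'j'!='h', pos 4: 'g'=='g', pos 5: 'a'!='q', pos 6: 'g'=='g', pos 7: 't'=='t'
Differing positions: 4
Hamming distance: 4


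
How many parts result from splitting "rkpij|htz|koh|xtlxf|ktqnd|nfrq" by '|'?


Input string: 'rkpij|htz|koh|xtlxf|ktqnd|nfrq'
Delimiter: '|'
Split result: 'rkpij', 'htz', 'koh', 'xtlxf', 'ktqnd', 'nfrq'
Number of parts: 6


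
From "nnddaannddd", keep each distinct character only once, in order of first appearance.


Input: 'nnddaannddd'
Operation: keep first occurrence of each character
Scan: s[0]='n' new -> keep; s[1]='n' seen -> skip; s[2]='d' new -> keep; s[3]='d' seen -> skip; s[4]='a' new -> keep; s[5]='a' seen -> skip; s[6]='n' seen -> skip; s[7]='n' seen -> skip; s[8]='d' seen -> skip; s[9]='d' seen -> skip; s[10]='d' seen -> skip
Result: nda


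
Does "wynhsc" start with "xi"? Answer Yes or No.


Input string: 'wynhsc'
Prefix to check: 'xi'
First 2 characters of input: 'wy'
Match: False
Result: No


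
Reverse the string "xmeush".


Input string: 'xmeush'
Operation: reverse character order
Original order: 'x' -> 'm' -> 'e' -> 'u' -> 's' -> 'h'
Reversed order: 'h' -> 's' -> 'u' -> 'e' -> 'm' -> 'x'
Result: hsuemx


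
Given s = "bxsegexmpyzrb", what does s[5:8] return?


Input string: 'bxsegexmpyzrb'
Operation: slice [5:8]
Extract characters: s[5]='e', s[6]='x', s[7]='m'
Result: exm


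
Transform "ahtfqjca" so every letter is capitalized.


Input string: 'ahtfqjca'
Operation: convert each letter to uppercase
Mapping: 'a'->'A', 'h'->'H', 't'->'T', 'f'->'F', 'q'->'Q', 'j'->'J', 'c'->'C', 'a'->'A'
Result: AHTFQJCA


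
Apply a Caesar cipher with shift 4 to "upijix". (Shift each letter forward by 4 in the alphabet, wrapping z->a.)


Input: 'upijix', shift = 4
Operation: for each letter, (position + 4) mod 26
Mapping: 'u'(20+4=24)->'y', 'p'(15+4=19)->'t', 'i'(8+4=12)->'m', 'j'(9+4=13)->'n', 'i'(8+4=12)->'m', 'x'(23+4=27, 27 mod 26=1)->'b'
Result: ytmnmb


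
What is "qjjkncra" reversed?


Input string: 'qjjkncra'
Operation: reverse character order
Original order: 'q' -> 'j' -> 'j' -> 'k' -> 'n' -> 'c' -> 'r' -> 'a'
Reversed order: 'a' -> 'r' -> 'c' -> 'n' -> 'k' -> 'j' -> 'j' -> 'q'
Result: arcnkjjq


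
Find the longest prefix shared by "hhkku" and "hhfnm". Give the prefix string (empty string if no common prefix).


String 1: 'hhkku'
String 2: 'hhfnm'
Compare position by position:
pos 0: 'h' vs 'h' match
pos 1: 'h' vs 'h' match
pos 2: 'k' vs 'f' differ -> stop
Longest common prefix: "hh" (length 2)


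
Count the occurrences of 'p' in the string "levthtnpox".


Input string: 'levthtnpox'
Target character: 'p'
Scan each position: s[7]='p'
Matches found at indices: 7
Total: 1


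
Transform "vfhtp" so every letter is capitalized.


Input string: 'vfhtp'
Operation: convert each letter to uppercase
Mapping: 'v'->'V', 'f'->'F', 'h'->'H', 't'->'T', 'p'->'P'
Result: VFHTP


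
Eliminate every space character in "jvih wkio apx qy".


Input string: 'jvih wkio apx qy'
Operation: remove all spaces
Words: 'jvih', 'wkio', 'apx', 'qy'
Join without spaces: jvihwkioapxqy


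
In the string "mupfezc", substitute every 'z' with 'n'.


Input string: 'mupfezc'
Operation: replace 'z' with 'n'
Positions of 'z': 5
After replacement: mupfenc


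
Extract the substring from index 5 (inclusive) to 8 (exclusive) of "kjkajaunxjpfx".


Input string: 'kjkajaunxjpfx'
Operation: slice [5:8]
Extract characters: s[5]='a', s[6]='u', s[7]='n'
Result: aun


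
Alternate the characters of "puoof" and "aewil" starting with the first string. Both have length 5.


String 1: 'puoof'
String 2: 'aewil'
Operation: alternate characters
Pairs: 'p'+'a', 'u'+'e', 'o'+'w', 'o'+'i', 'f'+'l'
Result: paueowoifl


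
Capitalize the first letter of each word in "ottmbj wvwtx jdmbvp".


Input string: 'ottmbj wvwtx jdmbvp'
Operation: capitalize first letter of each word
Word transformations: 'ottmbj'->'Ottmbj', 'wvwtx'->'Wvwtx', 'jdmbvp'->'Jdmbvp'
Result: Ottmbj Wvwtx Jdmbvp


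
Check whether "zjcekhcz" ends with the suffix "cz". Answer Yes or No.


Input string: 'zjcekhcz'
Suffix to check: 'cz'
Last 2 characters of input: 'cz'
Match: True
Result: Yes


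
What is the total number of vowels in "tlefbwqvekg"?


Input string: 'tlefbwqvekg'
Operation: count vowels (a, e, i, o, u)
Scan: s[0]='t', s[1]='l', s[2]='e' (vowel), s[3]='f', s[4]='b', s[5]='w', s[6]='q', s[7]='v', s[8]='e' (vowel), s[9]='k', s[10]='g'
Vowels found: 2
Result: 2


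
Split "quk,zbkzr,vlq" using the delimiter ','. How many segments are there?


Input string: 'quk,zbkzr,vlq'
Delimiter: ','
Split result: 'quk', 'zbkzr', 'vlq'
Number of parts: 3


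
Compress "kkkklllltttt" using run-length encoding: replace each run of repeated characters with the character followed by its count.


Input: 'kkkklllltttt'
Operation: identify consecutive runs
Runs: 'kkkk' -> k4, 'llll' -> l4, 'tttt' -> t4
Encoded: k4l4t4


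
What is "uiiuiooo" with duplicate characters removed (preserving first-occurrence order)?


Input: 'uiiuiooo'
Operation: keep first occurrence of each character
Scan: s[0]='u' new -> keep; s[1]='i' new -> keep; s[2]='i' seen -> skip; s[3]='u' seen -> skip; s[4]='i' seen -> skip; s[5]='o' new -> keep; s[6]='o' seen -> skip; s[7]='o' seen -> skip
Result: uio


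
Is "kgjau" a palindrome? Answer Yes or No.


Input string: 'kgjau'
Reversed: 'uajgk'
Compare pairs: s[0]='k' vs s[4]='u' (mismatch), s[1]='g' vs s[3]='a' (mismatch)
Palindrome: No


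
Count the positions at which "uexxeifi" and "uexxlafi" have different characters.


String 1: 'uexxeifi'
String 2: 'uexxlafi'
Compare each position: pos 0: 'u'=='u', pos 1: 'e'=='e', pos 2: 'x'=='x', pos 3: 'x'=='x', pos 4: 'e'!='l', pos 5: 'i'!='a', pos 6: 'f'=='f', pos 7: 'i'=='i'
Differing positions: 2
Hamming distance: 2


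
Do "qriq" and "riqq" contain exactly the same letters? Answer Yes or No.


String 1: 'qriq' -> sorted: 'iqqr'
String 2: 'riqq' -> sorted: 'iqqr'
Compare sorted forms: 'iqqr' == 'iqqr'
Anagram: Yes


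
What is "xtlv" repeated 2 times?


Input string: 'xtlv'
Operation: repeat 2 times
Concatenation: 'xtlv' + 'xtlv'
Result: xtlvxtlv


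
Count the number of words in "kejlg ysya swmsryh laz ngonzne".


Input string: 'kejlg ysya swmsryh laz ngonzne'
Operation: split by spaces
Words found: 'kejlg', 'ysya', 'swmsryh', 'laz', 'ngonzne'
Word count: 5


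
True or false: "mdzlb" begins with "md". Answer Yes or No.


Input string: 'mdzlb'
Prefix to check: 'md'
First 2 characters of input: 'md'
Match: True
Result: Yes


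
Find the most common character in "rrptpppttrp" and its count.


Input: 'rrptpppttrp'
Operation: tally each character
Counts: 'p':5, 'r':3, 't':3
Maximum: 'p' appears 5 times


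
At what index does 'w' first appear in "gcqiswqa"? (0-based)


Input string: 'gcqiswqa'
Target: 'w'
Scanning left to right: s[0]='g', s[1]='c', s[2]='q', s[3]='i', s[4]='s', s[5]='w'
First match at index: 5


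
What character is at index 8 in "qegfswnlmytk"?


Input string: 'qegfswnlmytk'
Operation: get character at index 8
Index mapping: s[0]='q', s[1]='e', s[2]='g', s[3]='f', s[4]='s', s[5]='w', s[6]='n', s[7]='l', s[8]='m'
Result: 'm'


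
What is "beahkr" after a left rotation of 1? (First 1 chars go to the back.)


Input: 'beahkr', shift = 1
Operation: split at index 1 and swap parts
Front part s[0:1] = 'b'
Back part s[1:] = 'eahkr'
Rotated = back + front = 'eahkr' + 'b'
Result: eahkrb


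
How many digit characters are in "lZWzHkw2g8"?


Input string: 'lZWzHkw2g8'
Operation: count digit characters (0-9)
Scan: 'l', 'Z', 'W', 'z', 'H', 'k', 'w', '2'(digit), 'g', '8'(digit)
Digits found: 2
Result: 2


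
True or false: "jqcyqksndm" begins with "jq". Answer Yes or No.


Input string: 'jqcyqksndm'
Prefix to check: 'jq'
First 2 characters of input: 'jq'
Match: True
Result: Yes


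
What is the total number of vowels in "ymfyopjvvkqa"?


Input string: 'ymfyopjvvkqa'
Operation: count vowels (a, e, i, o, u)
Scan: s[0]='y', s[1]='m', s[2]='f', s[3]='y', s[4]='o' (vowel), s[5]='p', s[6]='j', s[7]='v', s[8]='v', s[9]='k', s[10]='q', s[11]='a' (vowel)
Vowels found: 2
Result: 2


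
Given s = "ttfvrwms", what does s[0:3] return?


Input string: 'ttfvrwms'
Operation: slice [0:3]
Extract characters: s[0]='t', s[1]='t', s[2]='f'
Result: ttf


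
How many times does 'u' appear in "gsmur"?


Input string: 'gsmur'
Target character: 'u'
Scan each position: s[3]='u'
Matches found at indices: 3
Total: 1


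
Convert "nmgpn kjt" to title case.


Input string: 'nmgpn kjt'
Operation: capitalize first letter of each word
Word transformations: 'nmgpn'->'Nmgpn', 'kjt'->'Kjt'
Result: Nmgpn Kjt


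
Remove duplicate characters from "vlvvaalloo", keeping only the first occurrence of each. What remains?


Input: 'vlvvaalloo'
Operation: keep first occurrence of each character
Scan: s[0]='v' new -> keep; s[1]='l' new -> keep; s[2]='v' seen -> skip; s[3]='v' seen -> skip; s[4]='a' new -> keep; s[5]='a' seen -> skip; s[6]='l' seen -> skip; s[7]='l' seen -> skip; s[8]='o' new -> keep; s[9]='o' seen -> skip
Result: vlao


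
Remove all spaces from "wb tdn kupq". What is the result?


Input string: 'wb tdn kupq'
Operation: remove all spaces
Words: 'wb', 'tdn', 'kupq'
Join without spaces: wbtdnkupq


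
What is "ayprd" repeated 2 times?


Input string: 'ayprd'
Operation: repeat 2 times
Concatenation: 'ayprd' + 'ayprd'
Result: ayprdayprd


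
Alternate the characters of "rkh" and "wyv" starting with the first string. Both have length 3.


String 1: 'rkh'
String 2: 'wyv'
Operation: alternate characters
Pairs: 'r'+'w', 'k'+'y', 'h'+'v'
Result: rwkyhv


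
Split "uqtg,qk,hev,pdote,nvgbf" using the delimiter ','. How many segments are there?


Input string: 'uqtg,qk,hev,pdote,nvgbf'
Delimiter: ','
Split result: 'uqtg', 'qk', 'hev', 'pdote', 'nvgbf'
Number of parts: 5


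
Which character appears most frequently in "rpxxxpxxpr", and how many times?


Input: 'rpxxxpxxpr'
Operation: tally each character
Counts: 'p':3, 'r':2, 'x':5
Maximum: 'x' appears 5 times


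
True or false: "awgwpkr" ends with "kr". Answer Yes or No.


Input string: 'awgwpkr'
Suffix to check: 'kr'
Last 2 characters of input: 'kr'
Match: True
Result: Yes


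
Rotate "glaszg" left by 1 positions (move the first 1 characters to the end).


Input: 'glaszg', shift = 1
Operation: split at index 1 and swap parts
Front part s[0:1] = 'g'
Back part s[1:] = 'laszg'
Rotated = back + front = 'laszg' + 'g'
Result: laszgg


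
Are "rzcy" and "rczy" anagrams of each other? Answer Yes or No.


String 1: 'rzcy' -> sorted: 'cryz'
String 2: 'rczy' -> sorted: 'cryz'
Compare sorted forms: 'cryz' == 'cryz'
Anagram: Yes


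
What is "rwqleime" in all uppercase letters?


Input string: 'rwqleime'
Operation: convert each letter to uppercase
Mapping: 'r'->'R', 'w'->'W', 'q'->'Q', 'l'->'L', 'e'->'E', 'i'->'I', 'm'->'M', 'e'->'E'
Result: RWQLEIME


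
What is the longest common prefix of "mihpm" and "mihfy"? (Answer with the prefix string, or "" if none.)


String 1: 'mihpm'
String 2: 'mihfy'
Compare position by position:
pos 0: 'm' vs 'm' match
pos 1: 'i' vs 'i' match
pos 2: 'h' vs 'h' match
pos 3: 'p' vs 'f' differ -> stop
Longest common prefix: "mih" (length 3)


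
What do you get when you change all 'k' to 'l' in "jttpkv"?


Input string: 'jttpkv'
Operation: replace 'k' with 'l'
Positions of 'k': 4
After replacement: jttplv


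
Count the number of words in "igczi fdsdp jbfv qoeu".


Input string: 'igczi fdsdp jbfv qoeu'
Operation: split by spaces
Words found: 'igczi', 'fdsdp', 'jbfv', 'qoeu'
Word count: 4


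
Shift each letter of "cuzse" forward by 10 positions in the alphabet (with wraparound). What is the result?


Input: 'cuzse', shift = 10
Operation: for each letter, (position + 10) mod 26
Mapping: 'c'(2+10=12)->'m', 'u'(20+10=30, 30 mod 26=4)->'e', 'z'(25+10=35, 35 mod 26=9)->'j', 's'(18+10=28, 28 mod 26=2)->'c', 'e'(4+10=14)->'o'
Result: mejco


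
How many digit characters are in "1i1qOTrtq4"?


Input string: '1i1qOTrtq4'
Operation: count digit characters (0-9)
Scan: '1'(digit), 'i', '1'(digit), 'q', 'O', 'T', 'r', 't', 'q', '4'(digit)
Digits found: 3
Result: 3


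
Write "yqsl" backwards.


Input string: 'yqsl'
Operation: reverse character order
Original order: 'y' -> 'q' -> 's' -> 'l'
Reversed order: 'l' -> 's' -> 'q' -> 'y'
Result: lsqy


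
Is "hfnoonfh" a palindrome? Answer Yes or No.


Input string: 'hfnoonfh'
Reversed: 'hfnoonfh'
Compare pairs: s[0]='h' vs s[7]='h' (match), s[1]='f' vs s[6]='f' (match), s[2]='n' vs s[5]='n' (match), s[3]='o' vs s[4]='o' (match)
Palindrome: Yes


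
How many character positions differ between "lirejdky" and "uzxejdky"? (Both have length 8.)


String 1: 'lirejdky'
String 2: 'uzxejdky'
Compare each position: pos 0: 'l'!='u', pos 1: 'i'!='z', pos 2: 'r'!='x', pos 3: 'e'=='e', pos 4: 'j'=='j', pos 5: 'd'=='d', pos 6: 'k'=='k', pos 7: 'y'=='y'
Differing positions: 3
Hamming distance: 3


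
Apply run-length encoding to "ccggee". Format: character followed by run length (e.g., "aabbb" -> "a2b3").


Input: 'ccggee'
Operation: identify consecutive runs
Runs: 'cc' -> c2, 'gg' -> g2, 'ee' -> e2
Encoded: c2g2e2


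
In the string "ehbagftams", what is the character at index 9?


Input string: 'ehbagftams'
Operation: get character at index 9
Index mapping: s[0]='e', s[1]='h', s[2]='b', s[3]='a', s[4]='g', s[5]='f', s[6]='t', s[7]='a', s[8]='m', s[9]='s'
Result: 's'


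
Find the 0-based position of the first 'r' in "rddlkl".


Input string: 'rddlkl'
Target: 'r'
Scanning left to right: s[0]='r'
First match at index: 0


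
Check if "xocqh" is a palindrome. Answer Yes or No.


Input string: 'xocqh'
Reversed: 'hqcox'
Compare pairs: s[0]='x' vs s[4]='h' (mismatch), s[1]='o' vs s[3]='q' (mismatch)
Palindrome: No


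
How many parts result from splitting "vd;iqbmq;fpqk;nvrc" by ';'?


Input string: 'vd;iqbmq;fpqk;nvrc'
Delimiter: ';'
Split result: 'vd', 'iqbmq', 'fpqk', 'nvrc'
Number of parts: 4


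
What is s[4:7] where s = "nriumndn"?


Input string: 'nriumndn'
Operation: slice [4:7]
Extract characters: s[4]='m', s[5]='n', s[6]='d'
Result: mnd


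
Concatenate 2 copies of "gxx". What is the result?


Input string: 'gxx'
Operation: repeat 2 times
Concatenation: 'gxx' + 'gxx'
Result: gxxgxx


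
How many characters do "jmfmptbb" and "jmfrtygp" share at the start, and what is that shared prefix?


String 1: 'jmfmptbb'
String 2: 'jmfrtygp'
Compare position by position:
pos 0: 'j' vs 'j' match
pos 1: 'm' vs 'm' match
pos 2: 'f' vs 'f' match
pos 3: 'm' vs 'r' differ -> stop
Longest common prefix: "jmf" (length 3)


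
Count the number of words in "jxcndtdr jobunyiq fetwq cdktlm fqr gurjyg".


Input string: 'jxcndtdr jobunyiq fetwq cdktlm fqr gurjyg'
Operation: split by spaces
Words found: 'jxcndtdr', 'jobunyiq', 'fetwq', 'cdktlm', 'fqr', 'gurjyg'
Word count: 6


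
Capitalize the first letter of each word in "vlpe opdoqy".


Input string: 'vlpe opdoqy'
Operation: capitalize first letter of each word
Word transformations: 'vlpe'->'Vlpe', 'opdoqy'->'Opdoqy'
Result: Vlpe Opdoqy


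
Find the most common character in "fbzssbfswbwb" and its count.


Input: 'fbzssbfswbwb'
Operation: tally each character
Counts: 'b':4, 'f':2, 's':3, 'w':2, 'z':1
Maximum: 'b' appears 4 times


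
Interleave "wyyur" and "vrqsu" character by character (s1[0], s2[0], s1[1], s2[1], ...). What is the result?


String 1: 'wyyur'
String 2: 'vrqsu'
Operation: alternate characters
Pairs: 'w'+'v', 'y'+'r', 'y'+'q', 'u'+'s', 'r'+'u'
Result: wvyryqusru


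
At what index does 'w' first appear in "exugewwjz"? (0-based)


Input string: 'exugewwjz'
Target: 'w'
Scanning left to right: s[0]='e', s[1]='x', s[2]='u', s[3]='g', s[4]='e', s[5]='w'
First match at index: 5


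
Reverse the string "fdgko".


Input string: 'fdgko'
Operation: reverse character order
Original order: 'f' -> 'd' -> 'g' -> 'k' -> 'o'
Reversed order: 'o' -> 'k' -> 'g' -> 'd' -> 'f'
Result: okgdf


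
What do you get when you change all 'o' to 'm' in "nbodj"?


Input string: 'nbodj'
Operation: replace 'o' with 'm'
Positions of 'o': 2
After replacement: nbmdj


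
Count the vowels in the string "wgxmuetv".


Input string: 'wgxmuetv'
Operation: count vowels (a, e, i, o, u)
Scan: s[0]='w', s[1]='g', s[2]='x', s[3]='m', s[4]='u' (vowel), s[5]='e' (vowel), s[6]='t', s[7]='v'
Vowels found: 2
Result: 2


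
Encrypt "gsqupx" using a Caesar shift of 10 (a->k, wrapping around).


Input: 'gsqupx', shift = 10
Operation: for each letter, (position + 10) mod 26
Mapping: 'g'(6+10=16)->'q', 's'(18+10=28, 28 mod 26=2)->'c', 'q'(16+10=26, 26 mod 26=0)->'a', 'u'(20+10=30, 30 mod 26=4)->'e', 'p'(15+10=25)->'z', 'x'(23+10=33, 33 mod 26=7)->'h'
Result: qcaezh


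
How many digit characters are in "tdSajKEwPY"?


Input string: 'tdSajKEwPY'
Operation: count digit characters (0-9)
Scan: 't', 'd', 'S', 'a', 'j', 'K', 'E', 'w', 'P', 'Y'
Digits found: 0
Result: 0


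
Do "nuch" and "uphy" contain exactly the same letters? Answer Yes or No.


String 1: 'nuch' -> sorted: 'chnu'
String 2: 'uphy' -> sorted: 'hpuy'
Compare sorted forms: 'chnu' != 'hpuy'
Anagram: No


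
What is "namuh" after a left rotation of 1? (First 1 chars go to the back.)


Input: 'namuh', shift = 1
Operation: split at index 1 and swap parts
Front part s[0:1] = 'n'
Back part s[1:] = 'amuh'
Rotated = back + front = 'amuh' + 'n'
Result: amuhn


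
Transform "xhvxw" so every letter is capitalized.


Input string: 'xhvxw'
Operation: convert each letter to uppercase
Mapping: 'x'->'X', 'h'->'H', 'v'->'V', 'x'->'X', 'w'->'W'
Result: XHVXW


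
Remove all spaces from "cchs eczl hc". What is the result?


Input string: 'cchs eczl hc'
Operation: remove all spaces
Words: 'cchs', 'eczl', 'hc'
Join without spaces: cchseczlhc


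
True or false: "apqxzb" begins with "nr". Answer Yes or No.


Input string: 'apqxzb'
Prefix to check: 'nr'
First 2 characters of input: 'ap'
Match: False
Result: No


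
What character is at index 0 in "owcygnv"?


Input string: 'owcygnv'
Operation: get character at index 0
Index mapping: s[0]='o'
Result: 'o'


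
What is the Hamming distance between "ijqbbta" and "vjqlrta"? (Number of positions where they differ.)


String 1: 'ijqbbta'
String 2: 'vjqlrta'
Compare each position: pos 0: 'i'!='v', pos 1: 'j'=='j', pos 2: 'q'=='q', pos 3: 'b'!='l', pos 4: 'b'!='r', pos 5: 't'=='t', pos 6: 'a'=='a'
Differing positions: 3
Hamming distance: 3


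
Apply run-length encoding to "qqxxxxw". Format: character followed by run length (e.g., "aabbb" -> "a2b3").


Input: 'qqxxxxw'
Operation: identify consecutive runs
Runs: 'qq' -> q2, 'xxxx' -> x4, 'w' -> w1
Encoded: q2x4w1


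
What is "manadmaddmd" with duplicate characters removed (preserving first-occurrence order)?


Input: 'manadmaddmd'
Operation: keep first occurrence of each character
Scan: s[0]='m' new -> keep; s[1]='a' new -> keep; s[2]='n' new -> keep; s[3]='a' seen -> skip; s[4]='d' new -> keep; s[5]='m' seen -> skip; s[6]='a' seen -> skip; s[7]='d' seen -> skip; s[8]='d' seen -> skip; s[9]='m' seen -> skip; s[10]='d' seen -> skip
Result: mand


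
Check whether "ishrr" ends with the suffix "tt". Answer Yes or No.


Input string: 'ishrr'
Suffix to check: 'tt'
Last 2 characters of input: 'rr'
Match: False
Result: No


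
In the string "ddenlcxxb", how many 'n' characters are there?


Input string: 'ddenlcxxb'
Target character: 'n'
Scan each position: s[3]='n'
Matches found at indices: 3
Total: 1


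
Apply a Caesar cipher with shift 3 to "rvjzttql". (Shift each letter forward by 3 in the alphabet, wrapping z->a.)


Input: 'rvjzttql', shift = 3
Operation: for each letter, (position + 3) mod 26
Mapping: 'r'(17+3=20)->'u', 'v'(21+3=24)->'y', 'j'(9+3=12)->'m', 'z'(25+3=28, 28 mod 26=2)->'c', 't'(19+3=22)->'w', 't'(19+3=22)->'w', 'q'(16+3=19)->'t', 'l'(11+3=14)->'o'
Result: uymcwwto


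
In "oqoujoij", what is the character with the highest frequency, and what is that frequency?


Input: 'oqoujoij'
Operation: tally each character
Counts: 'i':1, 'j':2, 'o':3, 'q':1, 'u':1
Maximum: 'o' appears 3 times


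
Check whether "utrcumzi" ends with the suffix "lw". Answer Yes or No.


Input string: 'utrcumzi'
Suffix to check: 'lw'
Last 2 characters of input: 'zi'
Match: False
Result: No


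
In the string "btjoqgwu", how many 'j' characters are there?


Input string: 'btjoqgwu'
Target character: 'j'
Scan each position: s[2]='j'
Matches found at indices: 2
Total: 1


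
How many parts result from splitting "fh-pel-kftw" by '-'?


Input string: 'fh-pel-kftw'
Delimiter: '-'
Split result: 'fh', 'pel', 'kftw'
Number of parts: 3


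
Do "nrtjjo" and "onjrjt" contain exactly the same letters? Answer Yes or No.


String 1: 'nrtjjo' -> sorted: 'jjnort'
String 2: 'onjrjt' -> sorted: 'jjnort'
Compare sorted forms: 'jjnort' == 'jjnort'
Anagram: Yes


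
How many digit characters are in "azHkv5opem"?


Input string: 'azHkv5opem'
Operation: count digit characters (0-9)
Scan: 'a', 'z', 'H', 'k', 'v', '5'(digit), 'o', 'p', 'e', 'm'
Digits found: 1
Result: 1


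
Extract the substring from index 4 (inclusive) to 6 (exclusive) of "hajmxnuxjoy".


Input string: 'hajmxnuxjoy'
Operation: slice [4:6]
Extract characters: s[4]='x', s[5]='n'
Result: xn


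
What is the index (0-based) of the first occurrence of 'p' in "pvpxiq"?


Input string: 'pvpxiq'
Target: 'p'
Scanning left to right: s[0]='p'
First match at index: 0


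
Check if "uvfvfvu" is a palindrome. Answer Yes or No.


Input string: 'uvfvfvu'
Reversed: 'uvfvfvu'
Compare pairs: s[0]='u' vs s[6]='u' (match), s[1]='v' vs s[5]='v' (match), s[2]='f' vs s[4]='f' (match)
Palindrome: Yes
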